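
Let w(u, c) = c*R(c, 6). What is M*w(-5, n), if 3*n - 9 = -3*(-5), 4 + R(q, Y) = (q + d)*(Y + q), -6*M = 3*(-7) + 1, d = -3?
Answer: 1760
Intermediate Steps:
M = 10/3 (M = -(3*(-7) + 1)/6 = -(-21 + 1)/6 = -⅙*(-20) = 10/3 ≈ 3.3333)
R(q, Y) = -4 + (-3 + q)*(Y + q) (R(q, Y) = -4 + (q - 3)*(Y + q) = -4 + (-3 + q)*(Y + q))
n = 8 (n = 3 + (-3*(-5))/3 = 3 + (⅓)*15 = 3 + 5 = 8)
w(u, c) = c*(-22 + c² + 3*c) (w(u, c) = c*(-4 + c² - 3*6 - 3*c + 6*c) = c*(-4 + c² - 18 - 3*c + 6*c) = c*(-22 + c² + 3*c))
M*w(-5, n) = 10*(8*(-22 + 8² + 3*8))/3 = 10*(8*(-22 + 64 + 24))/3 = 10*(8*66)/3 = (10/3)*528 = 1760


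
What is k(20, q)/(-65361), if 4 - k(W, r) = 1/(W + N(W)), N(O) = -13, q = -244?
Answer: -9/152509 ≈ -5.9013e-5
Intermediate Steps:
k(W, r) = 4 - 1/(-13 + W) (k(W, r) = 4 - 1/(W - 13) = 4 - 1/(-13 + W))
k(20, q)/(-65361) = ((-53 + 4*20)/(-13 + 20))/(-65361) = ((-53 + 80)/7)*(-1/65361) = ((⅐)*27)*(-1/65361) = (27/7)*(-1/65361) = -9/152509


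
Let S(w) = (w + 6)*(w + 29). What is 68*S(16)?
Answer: 67320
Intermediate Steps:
S(w) = (6 + w)*(29 + w)
68*S(16) = 68*(174 + 16² + 35*16) = 68*(174 + 256 + 560) = 68*990 = 67320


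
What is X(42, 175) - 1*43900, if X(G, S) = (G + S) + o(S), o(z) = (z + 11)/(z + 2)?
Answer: -2577235/59 ≈ -43682.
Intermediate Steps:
o(z) = (11 + z)/(2 + z)
X(G, S) = G + S + (11 + S)/(2 + S) (X(G, S) = (G + S) + (11 + S)/(2 + S) = G + S + (11 + S)/(2 + S))
X(42, 175) - 1*43900 = (11 + 175 + (2 + 175)*(42 + 175))/(2 + 175) - 1*43900 = (11 + 175 + 177*217)/177 - 43900 = (11 + 175 + 38409)/177 - 43900 = (1/177)*38595 - 43900 = 12865/59 - 43900 = -2577235/59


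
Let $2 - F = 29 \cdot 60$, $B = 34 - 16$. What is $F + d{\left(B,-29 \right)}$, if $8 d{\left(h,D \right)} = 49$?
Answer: $- \frac{13855}{8} \approx -1731.9$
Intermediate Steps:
$B = 18$ ($B = 34 - 16 = 18$)
$d{\left(h,D \right)} = \frac{49}{8}$ ($d{\left(h,D \right)} = \frac{1}{8} \cdot 49 = \frac{49}{8}$)
$F = -1738$ ($F = 2 - 29 \cdot 60 = 2 - 1740 = -1738$)
$F + d{\left(B,-29 \right)} = -1738 + \frac{49}{8} = - \frac{13855}{8}$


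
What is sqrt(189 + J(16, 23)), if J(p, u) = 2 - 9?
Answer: sqrt(182) ≈ 13.491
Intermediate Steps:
J(p, u) = -7
sqrt(189 + J(16, 23)) = sqrt(189 - 7) = sqrt(182)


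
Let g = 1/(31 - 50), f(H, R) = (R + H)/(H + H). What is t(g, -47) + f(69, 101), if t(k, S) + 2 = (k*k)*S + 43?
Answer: 1048711/24909 ≈ 42.102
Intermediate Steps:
f(H, R) = (H + R)/(2*H) (f(H, R) = (H + R)/((2*H)) = (H + R)*(1/(2*H)) = (H + R)/(2*H))
g = -1/19 (g = 1/(-19) = -1/19 ≈ -0.052632)
t(k, S) = 41 + S*k**2 (t(k, S) = -2 + ((k*k)*S + 43) = -2 + (k**2*S + 43) = -2 + (S*k**2 + 43) = -2 + (43 + S*k**2) = 41 + S*k**2)
t(g, -47) + f(69, 101) = (41 - 47*(-1/19)**2) + (1/2)*(69 + 101)/69 = (41 - 47*1/361) + (1/2)*(1/69)*170 = (41 - 47/361) + 85/69 = 14754/361 + 85/69 = 1048711/24909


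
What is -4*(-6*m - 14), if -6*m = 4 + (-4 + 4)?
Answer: 40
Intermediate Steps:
m = -⅔ (m = -(4 + (-4 + 4))/6 = -(4 + 0)/6 = -⅙*4 = -⅔ ≈ -0.66667)
-4*(-6*m - 14) = -4*(-6*(-⅔) - 14) = -4*(4 - 14) = -4*(-10) = 40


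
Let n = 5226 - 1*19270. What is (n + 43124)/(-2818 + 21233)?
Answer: 5816/3683 ≈ 1.5791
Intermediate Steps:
n = -14044 (n = 5226 - 19270 = -14044)
(n + 43124)/(-2818 + 21233) = (-14044 + 43124)/(-2818 + 21233) = 29080/18415 = 29080*(1/18415) = 5816/3683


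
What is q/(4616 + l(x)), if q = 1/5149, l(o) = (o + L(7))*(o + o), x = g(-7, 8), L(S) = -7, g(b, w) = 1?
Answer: 1/23705996 ≈ 4.2183e-8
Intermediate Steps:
x = 1
l(o) = 2*o*(-7 + o) (l(o) = (o - 7)*(o + o) = (-7 + o)*(2*o) = 2*o*(-7 + o))
q = 1/5149 ≈ 0.00019421
q/(4616 + l(x)) = 1/(5149*(4616 + 2*1*(-7 + 1))) = 1/(5149*(4616 + 2*1*(-6))) = 1/(5149*(4616 - 12)) = (1/5149)/4604 = (1/5149)*(1/4604) = 1/23705996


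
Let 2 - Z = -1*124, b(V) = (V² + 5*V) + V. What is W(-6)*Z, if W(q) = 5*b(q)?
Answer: 0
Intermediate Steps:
b(V) = V² + 6*V
W(q) = 5*q*(6 + q) (W(q) = 5*(q*(6 + q)) = 5*q*(6 + q))
Z = 126 (Z = 2 - (-1)*124 = 2 - 1*(-124) = 2 + 124 = 126)
W(-6)*Z = (5*(-6)*(6 - 6))*126 = (5*(-6)*0)*126 = 0*126 = 0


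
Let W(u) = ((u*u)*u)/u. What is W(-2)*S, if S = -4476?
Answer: -17904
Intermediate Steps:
W(u) = u**2 (W(u) = (u**2*u)/u = u**3/u = u**2)
W(-2)*S = (-2)**2*(-4476) = 4*(-4476) = -17904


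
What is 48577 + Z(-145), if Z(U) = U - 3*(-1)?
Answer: 48435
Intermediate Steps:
Z(U) = 3 + U (Z(U) = U + 3 = 3 + U)
48577 + Z(-145) = 48577 + (3 - 145) = 48577 - 142 = 48435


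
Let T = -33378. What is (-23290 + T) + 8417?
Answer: -48251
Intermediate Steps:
(-23290 + T) + 8417 = (-23290 - 33378) + 8417 = -56668 + 8417 = -48251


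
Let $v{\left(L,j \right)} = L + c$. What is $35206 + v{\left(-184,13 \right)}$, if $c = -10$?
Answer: $35012$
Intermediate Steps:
$v{\left(L,j \right)} = -10 + L$ ($v{\left(L,j \right)} = L - 10 = -10 + L$)
$35206 + v{\left(-184,13 \right)} = 35206 - 194 = 35012$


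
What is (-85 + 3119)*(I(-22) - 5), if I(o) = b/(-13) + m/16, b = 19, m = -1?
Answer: -2058569/104 ≈ -19794.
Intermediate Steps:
I(o) = -317/208 (I(o) = 19/(-13) - 1/16 = 19*(-1/13) - 1*1/16 = -19/13 - 1/16 = -317/208)
(-85 + 3119)*(I(-22) - 5) = (-85 + 3119)*(-317/208 - 5) = 3034*(-1357/208) = -2058569/104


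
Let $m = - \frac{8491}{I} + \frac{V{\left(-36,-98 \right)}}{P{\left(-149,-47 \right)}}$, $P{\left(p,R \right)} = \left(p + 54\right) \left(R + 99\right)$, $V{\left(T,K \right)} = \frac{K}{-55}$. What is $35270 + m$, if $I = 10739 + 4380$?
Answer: $\frac{5572343720563}{157993550} \approx 35269.0$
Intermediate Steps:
$I = 15119$
$V{\left(T,K \right)} = - \frac{K}{55}$ ($V{\left(T,K \right)} = K \left(- \frac{1}{55}\right) = - \frac{K}{55}$)
$P{\left(p,R \right)} = \left(54 + p\right) \left(99 + R\right)$
$m = - \frac{88787937}{157993550}$ ($m = - \frac{8491}{15119} + \frac{\left(- \frac{1}{55}\right) \left(-98\right)}{5346 + 54 \left(-47\right) + 99 \left(-149\right) - -7003} = \left(-8491\right) \frac{1}{15119} + \frac{98}{55 \left(5346 - 2538 - 14751 + 7003\right)} = - \frac{8491}{15119} + \frac{98}{55 \left(-4940\right)} = - \frac{8491}{15119} + \frac{98}{55} \left(- \frac{1}{4940}\right) = - \frac{8491}{15119} - \frac{49}{135850} = - \frac{88787937}{157993550} \approx -0.56197$)
$35270 + m = 35270 - \frac{88787937}{157993550} = \frac{5572343720563}{157993550}$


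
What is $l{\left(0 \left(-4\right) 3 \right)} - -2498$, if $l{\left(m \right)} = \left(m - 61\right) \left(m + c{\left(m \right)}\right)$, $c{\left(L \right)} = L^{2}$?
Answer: $2498$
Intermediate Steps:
$l{\left(m \right)} = \left(-61 + m\right) \left(m + m^{2}\right)$ ($l{\left(m \right)} = \left(m - 61\right) \left(m + m^{2}\right) = \left(-61 + m\right) \left(m + m^{2}\right)$)
$l{\left(0 \left(-4\right) 3 \right)} - -2498 = 0 \left(-4\right) 3 \left(-61 + \left(0 \left(-4\right) 3\right)^{2} - 60 \cdot 0 \left(-4\right) 3\right) - -2498 = 0 \cdot 3 \left(-61 + \left(0 \cdot 3\right)^{2} - 60 \cdot 0 \cdot 3\right) + 2498 = 0 \left(-61 + 0^{2} - 0\right) + 2498 = 0 \left(-61 + 0 + 0\right) + 2498 = 0 \left(-61\right) + 2498 = 0 + 2498 = 2498$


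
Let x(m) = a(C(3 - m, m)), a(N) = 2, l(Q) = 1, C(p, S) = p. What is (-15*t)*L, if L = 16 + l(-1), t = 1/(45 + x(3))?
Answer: -255/47 ≈ -5.4255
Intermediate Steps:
x(m) = 2
t = 1/47 (t = 1/(45 + 2) = 1/47 ≈ 0.021277)
L = 17 (L = 16 + 1 = 17)
(-15*t)*L = -15*1/47*17 = -15/47*17 = -255/47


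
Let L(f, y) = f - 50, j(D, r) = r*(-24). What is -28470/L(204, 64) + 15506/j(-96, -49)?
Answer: -1110457/6468 ≈ -171.68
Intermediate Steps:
j(D, r) = -24*r
L(f, y) = -50 + f
-28470/L(204, 64) + 15506/j(-96, -49) = -28470/(-50 + 204) + 15506/((-24*(-49))) = -28470/154 + 15506/1176 = -28470*1/154 + 15506*(1/1176) = -14235/77 + 7753/588 = -1110457/6468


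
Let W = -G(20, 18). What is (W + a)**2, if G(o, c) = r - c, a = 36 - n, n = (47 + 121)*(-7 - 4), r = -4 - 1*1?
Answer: 3636649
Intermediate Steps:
r = -5 (r = -4 - 1 = -5)
n = -1848 (n = 168*(-11) = -1848)
a = 1884 (a = 36 - 1*(-1848) = 36 + 1848 = 1884)
G(o, c) = -5 - c
W = 23 (W = -(-5 - 1*18) = -(-5 - 18) = -1*(-23) = 23)
(W + a)**2 = (23 + 1884)**2 = 1907**2 = 3636649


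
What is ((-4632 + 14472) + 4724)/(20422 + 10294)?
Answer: 3641/7679 ≈ 0.47415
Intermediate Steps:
((-4632 + 14472) + 4724)/(20422 + 10294) = (9840 + 4724)/30716 = 14564*(1/30716) = 3641/7679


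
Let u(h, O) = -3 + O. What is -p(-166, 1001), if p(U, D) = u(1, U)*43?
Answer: 7267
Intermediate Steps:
p(U, D) = -129 + 43*U (p(U, D) = (-3 + U)*43 = -129 + 43*U)
-p(-166, 1001) = -(-129 + 43*(-166)) = -(-129 - 7138) = -1*(-7267) = 7267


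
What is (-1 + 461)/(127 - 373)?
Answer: -230/123 ≈ -1.8699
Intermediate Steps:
(-1 + 461)/(127 - 373) = 460/(-246) = 460*(-1/246) = -230/123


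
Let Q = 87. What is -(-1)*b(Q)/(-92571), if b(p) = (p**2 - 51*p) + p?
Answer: -1073/30857 ≈ -0.034773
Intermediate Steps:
b(p) = p**2 - 50*p
-(-1)*b(Q)/(-92571) = -(-1)*(87*(-50 + 87))/(-92571) = -(-1)*(87*37)*(-1/92571) = -(-1)*3219*(-1/92571) = -(-1)*(-1073)/30857 = -1*1073/30857 = -1073/30857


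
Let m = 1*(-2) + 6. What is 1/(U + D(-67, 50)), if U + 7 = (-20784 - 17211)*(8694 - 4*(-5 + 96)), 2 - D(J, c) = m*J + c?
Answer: -1/316498137 ≈ -3.1596e-9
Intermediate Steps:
m = 4 (m = -2 + 6 = 4)
D(J, c) = 2 - c - 4*J (D(J, c) = 2 - (4*J + c) = 2 - (c + 4*J) = 2 + (-c - 4*J) = 2 - c - 4*J)
U = -316498357 (U = -7 + (-20784 - 17211)*(8694 - 4*(-5 + 96)) = -7 - 37995*(8694 - 4*91) = -7 - 37995*(8694 - 364) = -7 - 37995*8330 = -7 - 316498350 = -316498357)
1/(U + D(-67, 50)) = 1/(-316498357 + (2 - 1*50 - 4*(-67))) = 1/(-316498357 + (2 - 50 + 268)) = 1/(-316498357 + 220) = 1/(-316498137) = -1/316498137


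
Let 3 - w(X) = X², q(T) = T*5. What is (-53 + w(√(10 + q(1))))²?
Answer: 4225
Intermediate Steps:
q(T) = 5*T
w(X) = 3 - X²
(-53 + w(√(10 + q(1))))² = (-53 + (3 - (√(10 + 5*1))²))² = (-53 + (3 - (√(10 + 5))²))² = (-53 + (3 - (√15)²))² = (-53 + (3 - 1*15))² = (-53 + (3 - 15))² = (-53 - 12)² = (-65)² = 4225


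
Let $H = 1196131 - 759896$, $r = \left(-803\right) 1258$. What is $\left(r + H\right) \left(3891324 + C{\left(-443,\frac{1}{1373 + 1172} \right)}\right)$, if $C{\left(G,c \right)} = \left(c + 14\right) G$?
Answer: $- \frac{5674899371240133}{2545} \approx -2.2298 \cdot 10^{12}$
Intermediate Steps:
$r = -1010174$
$C{\left(G,c \right)} = G \left(14 + c\right)$ ($C{\left(G,c \right)} = \left(14 + c\right) G = G \left(14 + c\right)$)
$H = 436235$
$\left(r + H\right) \left(3891324 + C{\left(-443,\frac{1}{1373 + 1172} \right)}\right) = \left(-1010174 + 436235\right) \left(3891324 - 443 \left(14 + \frac{1}{1373 + 1172}\right)\right) = - 573939 \left(3891324 - 443 \left(14 + \frac{1}{2545}\right)\right) = - 573939 \left(3891324 - \frac{15784533}{2545}\right) = \left(-573939\right) \frac{9887635047}{2545} = - \frac{5674899371240133}{2545}$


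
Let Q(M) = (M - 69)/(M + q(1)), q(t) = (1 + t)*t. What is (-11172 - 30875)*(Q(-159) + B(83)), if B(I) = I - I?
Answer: -9586716/157 ≈ -61062.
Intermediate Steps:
B(I) = 0
q(t) = t*(1 + t)
Q(M) = (-69 + M)/(2 + M) (Q(M) = (M - 69)/(M + 1*(1 + 1)) = (-69 + M)/(M + 1*2) = (-69 + M)/(M + 2) = (-69 + M)/(2 + M))
(-11172 - 30875)*(Q(-159) + B(83)) = (-11172 - 30875)*((-69 - 159)/(2 - 159) + 0) = -42047*(-228/(-157) + 0) = -42047*(-1/157*(-228) + 0) = -42047*(228/157 + 0) = -42047*228/157 = -9586716/157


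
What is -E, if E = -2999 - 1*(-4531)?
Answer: -1532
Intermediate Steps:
E = 1532 (E = -2999 + 4531 = 1532)
-E = -1*1532 = -1532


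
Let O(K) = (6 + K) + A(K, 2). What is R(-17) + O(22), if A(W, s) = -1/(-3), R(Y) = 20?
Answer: 145/3 ≈ 48.333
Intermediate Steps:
A(W, s) = ⅓ (A(W, s) = -1*(-⅓) = ⅓)
O(K) = 19/3 + K (O(K) = (6 + K) + ⅓ = 19/3 + K)
R(-17) + O(22) = 20 + (19/3 + 22) = 20 + 85/3 = 145/3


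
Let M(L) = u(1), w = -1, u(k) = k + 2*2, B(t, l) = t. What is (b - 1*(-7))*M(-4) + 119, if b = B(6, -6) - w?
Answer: 189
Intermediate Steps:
u(k) = 4 + k (u(k) = k + 4 = 4 + k)
M(L) = 5 (M(L) = 4 + 1 = 5)
b = 7 (b = 6 - 1*(-1) = 6 + 1 = 7)
(b - 1*(-7))*M(-4) + 119 = (7 - 1*(-7))*5 + 119 = (7 + 7)*5 + 119 = 14*5 + 119 = 70 + 119 = 189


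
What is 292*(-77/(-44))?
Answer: 511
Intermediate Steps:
292*(-77/(-44)) = 292*(-77*(-1/44)) = 292*(7/4) = 511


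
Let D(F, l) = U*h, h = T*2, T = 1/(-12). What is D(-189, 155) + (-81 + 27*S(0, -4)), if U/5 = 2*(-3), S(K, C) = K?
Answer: -76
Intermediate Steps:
T = -1/12 ≈ -0.083333
h = -1/6 (h = -1/12*2 = -1/6 ≈ -0.16667)
U = -30 (U = 5*(2*(-3)) = 5*(-6) = -30)
D(F, l) = 5 (D(F, l) = -30*(-1/6) = 5)
D(-189, 155) + (-81 + 27*S(0, -4)) = 5 + (-81 + 27*0) = 5 + (-81 + 0) = 5 - 81 = -76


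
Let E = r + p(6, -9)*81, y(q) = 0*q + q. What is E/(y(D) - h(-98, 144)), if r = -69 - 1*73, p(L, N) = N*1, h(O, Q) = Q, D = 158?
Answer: -871/14 ≈ -62.214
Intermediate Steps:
y(q) = q (y(q) = 0 + q = q)
p(L, N) = N
r = -142 (r = -69 - 73 = -142)
E = -871 (E = -142 - 9*81 = -142 - 729 = -871)
E/(y(D) - h(-98, 144)) = -871/(158 - 1*144) = -871/(158 - 144) = -871/14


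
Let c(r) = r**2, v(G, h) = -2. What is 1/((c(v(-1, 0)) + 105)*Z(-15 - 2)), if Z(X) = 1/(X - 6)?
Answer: -23/109 ≈ -0.21101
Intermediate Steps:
Z(X) = 1/(-6 + X)
1/((c(v(-1, 0)) + 105)*Z(-15 - 2)) = 1/(((-2)**2 + 105)*(1/(-6 + (-15 - 2)))) = 1/((4 + 105)*(1/(-6 - 17))) = 1/(109*(1/(-23))) = 1/(109*(-1/23)) = (1/109)*(-23) = -23/109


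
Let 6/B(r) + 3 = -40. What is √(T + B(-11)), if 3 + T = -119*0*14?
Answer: 3*I*√645/43 ≈ 1.7719*I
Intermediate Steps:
B(r) = -6/43 (B(r) = 6/(-3 - 40) = 6/(-43) = 6*(-1/43) = -6/43)
T = -3 (T = -3 - 119*0*14 = -3 - 17*0*14 = -3 + 0*14 = -3 + 0 = -3)
√(T + B(-11)) = √(-3 - 6/43) = √(-135/43) = 3*I*√645/43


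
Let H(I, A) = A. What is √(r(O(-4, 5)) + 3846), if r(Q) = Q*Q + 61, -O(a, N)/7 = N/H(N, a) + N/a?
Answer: √16853/2 ≈ 64.910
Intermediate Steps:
O(a, N) = -14*N/a (O(a, N) = -7*(N/a + N/a) = -14*N/a)
r(Q) = 61 + Q² (r(Q) = Q² + 61 = 61 + Q²)
√(r(O(-4, 5)) + 3846) = √((61 + (-14*5/(-4))²) + 3846) = √((61 + (-14*5*(-¼))²) + 3846) = √((61 + (35/2)²) + 3846) = √((61 + 1225/4) + 3846) = √(1469/4 + 3846) = √(16853/4) = √16853/2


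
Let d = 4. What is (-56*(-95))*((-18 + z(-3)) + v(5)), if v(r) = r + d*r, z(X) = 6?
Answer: 69160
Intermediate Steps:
v(r) = 5*r (v(r) = r + 4*r = 5*r)
(-56*(-95))*((-18 + z(-3)) + v(5)) = (-56*(-95))*((-18 + 6) + 5*5) = 5320*(-12 + 25) = 5320*13 = 69160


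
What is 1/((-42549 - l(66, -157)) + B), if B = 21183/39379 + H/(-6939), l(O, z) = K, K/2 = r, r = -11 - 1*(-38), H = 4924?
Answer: -273250881/11641354196602 ≈ -2.3472e-5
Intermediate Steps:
r = 27 (r = -11 + 38 = 27)
K = 54 (K = 2*27 = 54)
l(O, z) = 54
B = -46913359/273250881 (B = 21183/39379 + 4924/(-6939) = 21183*(1/39379) + 4924*(-1/6939) = 21183/39379 - 4924/6939 = -46913359/273250881 ≈ -0.17169)
1/((-42549 - l(66, -157)) + B) = 1/((-42549 - 1*54) - 46913359/273250881) = 1/((-42549 - 54) - 46913359/273250881) = 1/(-42603 - 46913359/273250881) = 1/(-11641354196602/273250881) = -273250881/11641354196602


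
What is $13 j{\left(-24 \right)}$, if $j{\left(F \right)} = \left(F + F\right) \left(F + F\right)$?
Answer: $29952$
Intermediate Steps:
$j{\left(F \right)} = 4 F^{2}$ ($j{\left(F \right)} = 2 F 2 F = 4 F^{2}$)
$13 j{\left(-24 \right)} = 13 \cdot 4 \left(-24\right)^{2} = 13 \cdot 4 \cdot 576 = 13 \cdot 2304 = 29952$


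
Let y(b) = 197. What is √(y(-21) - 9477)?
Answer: 8*I*√145 ≈ 96.333*I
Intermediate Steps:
√(y(-21) - 9477) = √(197 - 9477) = √(-9280) = 8*I*√145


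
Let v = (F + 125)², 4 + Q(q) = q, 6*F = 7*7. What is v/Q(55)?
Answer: 37553/108 ≈ 347.71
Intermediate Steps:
F = 49/6 (F = (7*7)/6 = (⅙)*49 = 49/6 ≈ 8.1667)
Q(q) = -4 + q
v = 638401/36 (v = (49/6 + 125)² = (799/6)² = 638401/36 ≈ 17733.)
v/Q(55) = 638401/(36*(-4 + 55)) = (638401/36)/51 = (638401/36)*(1/51) = 37553/108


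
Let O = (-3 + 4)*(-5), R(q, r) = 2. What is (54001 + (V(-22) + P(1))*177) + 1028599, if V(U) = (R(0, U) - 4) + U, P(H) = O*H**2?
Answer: 1077467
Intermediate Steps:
O = -5 (O = 1*(-5) = -5)
P(H) = -5*H**2
V(U) = -2 + U (V(U) = (2 - 4) + U = -2 + U)
(54001 + (V(-22) + P(1))*177) + 1028599 = (54001 + ((-2 - 22) - 5*1**2)*177) + 1028599 = (54001 + (-24 - 5*1)*177) + 1028599 = (54001 + (-24 - 5)*177) + 1028599 = (54001 - 29*177) + 1028599 = (54001 - 5133) + 1028599 = 48868 + 1028599 = 1077467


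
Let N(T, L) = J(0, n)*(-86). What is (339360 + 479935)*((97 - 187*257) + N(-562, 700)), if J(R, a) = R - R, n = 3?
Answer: -39295026790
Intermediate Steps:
J(R, a) = 0
N(T, L) = 0 (N(T, L) = 0*(-86) = 0)
(339360 + 479935)*((97 - 187*257) + N(-562, 700)) = (339360 + 479935)*((97 - 187*257) + 0) = 819295*((97 - 48059) + 0) = 819295*(-47962 + 0) = 819295*(-47962) = -39295026790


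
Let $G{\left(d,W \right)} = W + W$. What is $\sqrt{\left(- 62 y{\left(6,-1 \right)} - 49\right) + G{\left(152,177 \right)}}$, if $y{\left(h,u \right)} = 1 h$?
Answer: $i \sqrt{67} \approx 8.1853 i$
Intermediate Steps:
$G{\left(d,W \right)} = 2 W$
$y{\left(h,u \right)} = h$
$\sqrt{\left(- 62 y{\left(6,-1 \right)} - 49\right) + G{\left(152,177 \right)}} = \sqrt{\left(\left(-62\right) 6 - 49\right) + 2 \cdot 177} = \sqrt{\left(-372 - 49\right) + 354} = \sqrt{-421 + 354} = \sqrt{-67} = i \sqrt{67}$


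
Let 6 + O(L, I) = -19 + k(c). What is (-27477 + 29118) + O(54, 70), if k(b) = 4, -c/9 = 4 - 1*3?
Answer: 1620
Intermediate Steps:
c = -9 (c = -9*(4 - 1*3) = -9*(4 - 3) = -9*1 = -9)
O(L, I) = -21 (O(L, I) = -6 + (-19 + 4) = -6 - 15 = -21)
(-27477 + 29118) + O(54, 70) = (-27477 + 29118) - 21 = 1641 - 21 = 1620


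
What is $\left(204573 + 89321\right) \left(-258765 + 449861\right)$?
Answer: $56161967824$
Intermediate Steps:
$\left(204573 + 89321\right) \left(-258765 + 449861\right) = 293894 \cdot 191096 = 56161967824$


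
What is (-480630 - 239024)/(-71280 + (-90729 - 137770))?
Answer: 719654/299779 ≈ 2.4006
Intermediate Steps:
(-480630 - 239024)/(-71280 + (-90729 - 137770)) = -719654/(-71280 - 228499) = -719654/(-299779) = -719654*(-1/299779) = 719654/299779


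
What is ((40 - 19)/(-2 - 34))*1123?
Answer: -7861/12 ≈ -655.08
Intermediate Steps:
((40 - 19)/(-2 - 34))*1123 = (21/(-36))*1123 = (21*(-1/36))*1123 = -7/12*1123 = -7861/12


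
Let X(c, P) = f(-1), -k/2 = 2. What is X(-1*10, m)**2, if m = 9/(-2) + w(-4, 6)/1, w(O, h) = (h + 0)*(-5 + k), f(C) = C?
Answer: 1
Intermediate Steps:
k = -4 (k = -2*2 = -4)
w(O, h) = -9*h (w(O, h) = (h + 0)*(-5 - 4) = h*(-9) = -9*h)
m = -117/2 (m = 9/(-2) - 9*6/1 = 9*(-1/2) - 54*1 = -9/2 - 54 = -117/2 ≈ -58.500)
X(c, P) = -1
X(-1*10, m)**2 = (-1)**2 = 1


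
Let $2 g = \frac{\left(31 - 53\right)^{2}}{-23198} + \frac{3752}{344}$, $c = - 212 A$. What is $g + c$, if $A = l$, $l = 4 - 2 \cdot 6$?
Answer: $\frac{1697213269}{997514} \approx 1701.4$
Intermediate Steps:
$l = -8$ ($l = 4 - 12 = -8$)
$A = -8$
$c = 1696$ ($c = \left(-212\right) \left(-8\right) = 1696$)
$g = \frac{5429525}{997514}$ ($g = \frac{\frac{\left(31 - 53\right)^{2}}{-23198} + \frac{3752}{344}}{2} = \frac{\left(-22\right)^{2} \left(- \frac{1}{23198}\right) + 3752 \cdot \frac{1}{344}}{2} = \frac{484 \left(- \frac{1}{23198}\right) + \frac{469}{43}}{2} = \frac{- \frac{242}{11599} + \frac{469}{43}}{2} = \frac{1}{2} \cdot \frac{5429525}{498757} = \frac{5429525}{997514} \approx 5.4431$)
$g + c = \frac{5429525}{997514} + 1696 = \frac{1697213269}{997514}$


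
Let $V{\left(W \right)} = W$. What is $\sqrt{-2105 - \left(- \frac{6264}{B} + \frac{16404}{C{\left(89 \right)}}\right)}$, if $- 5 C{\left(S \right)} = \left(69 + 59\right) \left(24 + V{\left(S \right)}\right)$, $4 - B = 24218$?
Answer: $\frac{i \sqrt{251503504335180734}}{10944728} \approx 45.821 i$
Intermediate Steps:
$B = -24214$ ($B = 4 - 24218 = -24214$)
$C{\left(S \right)} = - \frac{3072}{5} - \frac{128 S}{5}$ ($C{\left(S \right)} = - \frac{\left(69 + 59\right) \left(24 + S\right)}{5} = - \frac{128 \left(24 + S\right)}{5} = - \frac{3072 + 128 S}{5} = - \frac{3072}{5} - \frac{128 S}{5}$)
$\sqrt{-2105 - \left(- \frac{6264}{B} + \frac{16404}{C{\left(89 \right)}}\right)} = \sqrt{-2105 - \left(\frac{3132}{12107} + \frac{16404}{- \frac{3072}{5} - \frac{11392}{5}}\right)} = \sqrt{-2105 - \left(\frac{3132}{12107} + \frac{16404}{- \frac{14464}{5}}\right)} = \sqrt{-2105 - - \frac{236928723}{43778912}} = \sqrt{-2105 + \left(\frac{20505}{3616} - \frac{3132}{12107}\right)} = \sqrt{-2105 + \frac{236928723}{43778912}} = \sqrt{- \frac{91917681037}{43778912}} = \frac{i \sqrt{251503504335180734}}{10944728}$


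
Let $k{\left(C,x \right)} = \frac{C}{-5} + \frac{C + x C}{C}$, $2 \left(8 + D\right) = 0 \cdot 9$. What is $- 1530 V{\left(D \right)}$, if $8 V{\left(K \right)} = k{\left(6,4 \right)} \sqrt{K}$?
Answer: $- \frac{2907 i \sqrt{2}}{2} \approx - 2055.6 i$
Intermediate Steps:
$D = -8$ ($D = -8 + \frac{0 \cdot 9}{2} = -8 + \frac{1}{2} \cdot 0 = -8 + 0 = -8$)
$k{\left(C,x \right)} = - \frac{C}{5} + \frac{C + C x}{C}$ ($k{\left(C,x \right)} = C \left(- \frac{1}{5}\right) + \frac{C + C x}{C} = - \frac{C}{5} + \frac{C + C x}{C}$)
$V{\left(K \right)} = \frac{19 \sqrt{K}}{40}$ ($V{\left(K \right)} = \frac{\left(1 + 4 - \frac{6}{5}\right) \sqrt{K}}{8} = \frac{\frac{19}{5} \sqrt{K}}{8} = \frac{19 \sqrt{K}}{40}$)
$- 1530 V{\left(D \right)} = - 1530 \frac{19 \sqrt{-8}}{40} = - 1530 \frac{19 \cdot 2 i \sqrt{2}}{40} = - 1530 \frac{19 i \sqrt{2}}{20} = - \frac{2907 i \sqrt{2}}{2}$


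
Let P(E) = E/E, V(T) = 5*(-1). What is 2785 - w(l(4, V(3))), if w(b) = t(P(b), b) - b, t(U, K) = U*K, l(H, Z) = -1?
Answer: 2785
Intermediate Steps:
V(T) = -5
P(E) = 1
t(U, K) = K*U
w(b) = 0 (w(b) = b*1 - b = b - b = 0)
2785 - w(l(4, V(3))) = 2785 - 1*0 = 2785 + 0 = 2785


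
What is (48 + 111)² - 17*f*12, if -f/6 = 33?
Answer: 65673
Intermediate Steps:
f = -198 (f = -6*33 = -198)
(48 + 111)² - 17*f*12 = (48 + 111)² - 17*(-198)*12 = 159² - (-3366)*12 = 25281 - 1*(-40392) = 25281 + 40392 = 65673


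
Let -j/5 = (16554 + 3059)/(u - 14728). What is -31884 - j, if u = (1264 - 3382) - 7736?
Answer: -783870553/24582 ≈ -31888.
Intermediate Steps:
u = -9854 (u = -2118 - 7736 = -9854)
j = 98065/24582 (j = -5*(16554 + 3059)/(-9854 - 14728) = -98065/(-24582) = -98065*(-1)/24582 = -5*(-19613/24582) = 98065/24582 ≈ 3.9893)
-31884 - j = -31884 - 1*98065/24582 = -31884 - 98065/24582 = -783870553/24582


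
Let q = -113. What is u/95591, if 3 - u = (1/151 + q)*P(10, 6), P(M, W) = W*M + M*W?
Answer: 2047893/14434241 ≈ 0.14188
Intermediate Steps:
P(M, W) = 2*M*W (P(M, W) = M*W + M*W = 2*M*W)
u = 2047893/151 (u = 3 - (1/151 - 113)*2*10*6 = 3 - (1/151 - 113)*120 = 3 - (-17062)*120/151 = 3 - 1*(-2047440/151) = 3 + 2047440/151 = 2047893/151 ≈ 13562.)
u/95591 = (2047893/151)/95591 = (2047893/151)*(1/95591) = 2047893/14434241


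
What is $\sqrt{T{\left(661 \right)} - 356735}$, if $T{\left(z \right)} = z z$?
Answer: $\sqrt{80186} \approx 283.17$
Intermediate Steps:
$T{\left(z \right)} = z^{2}$
$\sqrt{T{\left(661 \right)} - 356735} = \sqrt{661^{2} - 356735} = \sqrt{436921 - 356735} = \sqrt{80186}$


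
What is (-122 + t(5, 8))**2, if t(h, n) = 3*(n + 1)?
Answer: 9025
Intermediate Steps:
t(h, n) = 3 + 3*n (t(h, n) = 3*(1 + n) = 3 + 3*n)
(-122 + t(5, 8))**2 = (-122 + (3 + 3*8))**2 = (-122 + (3 + 24))**2 = (-122 + 27)**2 = (-95)**2 = 9025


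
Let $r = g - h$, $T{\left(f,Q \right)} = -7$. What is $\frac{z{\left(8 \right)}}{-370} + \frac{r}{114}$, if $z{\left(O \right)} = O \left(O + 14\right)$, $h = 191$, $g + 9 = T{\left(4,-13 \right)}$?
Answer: $- \frac{16109}{7030} \approx -2.2915$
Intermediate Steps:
$g = -16$ ($g = -9 - 7 = -16$)
$z{\left(O \right)} = O \left(14 + O\right)$
$r = -207$ ($r = -16 - 191 = -207$)
$\frac{z{\left(8 \right)}}{-370} + \frac{r}{114} = \frac{8 \left(14 + 8\right)}{-370} - \frac{207}{114} = 8 \cdot 22 \left(- \frac{1}{370}\right) - \frac{69}{38} = 176 \left(- \frac{1}{370}\right) - \frac{69}{38} = - \frac{88}{185} - \frac{69}{38} = - \frac{16109}{7030}$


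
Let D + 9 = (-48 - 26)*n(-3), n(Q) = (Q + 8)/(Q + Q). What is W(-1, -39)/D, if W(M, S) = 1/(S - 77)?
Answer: -3/18328 ≈ -0.00016368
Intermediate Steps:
n(Q) = (8 + Q)/(2*Q) (n(Q) = (8 + Q)/((2*Q)) = (8 + Q)*(1/(2*Q)) = (8 + Q)/(2*Q))
D = 158/3 (D = -9 + (-48 - 26)*((1/2)*(8 - 3)/(-3)) = -9 - 37*(-1)*5/3 = -9 - 74*(-5/6) = -9 + 185/3 = 158/3 ≈ 52.667)
W(M, S) = 1/(-77 + S)
W(-1, -39)/D = 1/((-77 - 39)*(158/3)) = (3/158)/(-116) = -1/116*3/158 = -3/18328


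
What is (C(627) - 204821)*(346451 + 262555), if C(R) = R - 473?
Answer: -124643431002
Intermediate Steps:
C(R) = -473 + R
(C(627) - 204821)*(346451 + 262555) = ((-473 + 627) - 204821)*(346451 + 262555) = (154 - 204821)*609006 = -204667*609006 = -124643431002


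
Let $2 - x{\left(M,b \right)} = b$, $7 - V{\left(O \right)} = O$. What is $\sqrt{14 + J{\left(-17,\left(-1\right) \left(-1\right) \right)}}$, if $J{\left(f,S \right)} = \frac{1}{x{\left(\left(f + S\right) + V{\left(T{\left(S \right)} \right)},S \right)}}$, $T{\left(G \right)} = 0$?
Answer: $\sqrt{15} \approx 3.873$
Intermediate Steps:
$V{\left(O \right)} = 7 - O$
$x{\left(M,b \right)} = 2 - b$
$J{\left(f,S \right)} = \frac{1}{2 - S}$
$\sqrt{14 + J{\left(-17,\left(-1\right) \left(-1\right) \right)}} = \sqrt{14 - \frac{1}{-2 - -1}} = \sqrt{14 - \frac{1}{-2 + 1}} = \sqrt{14 - \frac{1}{-1}} = \sqrt{14 - -1} = \sqrt{14 + 1} = \sqrt{15}$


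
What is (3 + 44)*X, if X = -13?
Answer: -611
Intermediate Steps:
(3 + 44)*X = (3 + 44)*(-13) = 47*(-13) = -611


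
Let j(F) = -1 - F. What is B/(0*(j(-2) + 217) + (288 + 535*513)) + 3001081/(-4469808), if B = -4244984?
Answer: -942799497155/58478498064 ≈ -16.122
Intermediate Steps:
B/(0*(j(-2) + 217) + (288 + 535*513)) + 3001081/(-4469808) = -4244984/(0*((-1 - 1*(-2)) + 217) + (288 + 535*513)) + 3001081/(-4469808) = -4244984/(0*((-1 + 2) + 217) + (288 + 274455)) + 3001081*(-1/4469808) = -4244984/(0*(1 + 217) + 274743) - 3001081/4469808 = -4244984/(0*218 + 274743) - 3001081/4469808 = -4244984/(0 + 274743) - 3001081/4469808 = -4244984/274743 - 3001081/4469808 = -942799497155/58478498064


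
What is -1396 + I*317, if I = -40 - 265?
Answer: -98081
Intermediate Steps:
I = -305
-1396 + I*317 = -1396 - 305*317 = -1396 - 96685 = -98081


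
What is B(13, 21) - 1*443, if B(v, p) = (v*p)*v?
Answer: 3106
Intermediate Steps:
B(v, p) = p*v² (B(v, p) = (p*v)*v = p*v²)
B(13, 21) - 1*443 = 21*13² - 1*443 = 21*169 - 443 = 3549 - 443 = 3106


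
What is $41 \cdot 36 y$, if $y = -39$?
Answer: $-57564$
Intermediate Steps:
$41 \cdot 36 y = 41 \cdot 36 \left(-39\right) = 1476 \left(-39\right) = -57564$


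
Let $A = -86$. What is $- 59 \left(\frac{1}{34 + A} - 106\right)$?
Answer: $\frac{325267}{52} \approx 6255.1$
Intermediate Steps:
$- 59 \left(\frac{1}{34 + A} - 106\right) = - 59 \left(\frac{1}{34 - 86} - 106\right) = - 59 \left(\frac{1}{-52} - 106\right) = - 59 \left(- \frac{1}{52} - 106\right) = \left(-59\right) \left(- \frac{5513}{52}\right) = \frac{325267}{52}$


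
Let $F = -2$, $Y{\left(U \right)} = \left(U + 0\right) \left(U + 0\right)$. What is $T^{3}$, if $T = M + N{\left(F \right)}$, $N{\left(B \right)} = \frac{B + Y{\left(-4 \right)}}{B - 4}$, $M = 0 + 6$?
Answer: $\frac{1331}{27} \approx 49.296$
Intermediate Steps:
$Y{\left(U \right)} = U^{2}$ ($Y{\left(U \right)} = U U = U^{2}$)
$M = 6$
$N{\left(B \right)} = \frac{16 + B}{-4 + B}$ ($N{\left(B \right)} = \frac{B + \left(-4\right)^{2}}{B - 4} = \frac{B + 16}{-4 + B} = \frac{16 + B}{-4 + B}$)
$T = \frac{11}{3}$ ($T = 6 + \frac{16 - 2}{-4 - 2} = 6 + \frac{1}{-6} \cdot 14 = 6 - \frac{7}{3} = \frac{11}{3} \approx 3.6667$)
$T^{3} = \left(\frac{11}{3}\right)^{3} = \frac{1331}{27}$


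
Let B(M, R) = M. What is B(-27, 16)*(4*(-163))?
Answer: 17604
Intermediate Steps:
B(-27, 16)*(4*(-163)) = -108*(-163) = -27*(-652) = 17604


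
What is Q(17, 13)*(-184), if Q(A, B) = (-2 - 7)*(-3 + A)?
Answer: 23184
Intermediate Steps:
Q(A, B) = 27 - 9*A (Q(A, B) = -9*(-3 + A) = 27 - 9*A)
Q(17, 13)*(-184) = (27 - 9*17)*(-184) = (27 - 153)*(-184) = -126*(-184) = 23184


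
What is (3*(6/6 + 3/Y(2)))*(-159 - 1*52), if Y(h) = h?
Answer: -3165/2 ≈ -1582.5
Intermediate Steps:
(3*(6/6 + 3/Y(2)))*(-159 - 1*52) = (3*(6/6 + 3/2))*(-159 - 1*52) = (3*(6*(⅙) + 3*(½)))*(-159 - 52) = (3*(1 + 3/2))*(-211) = (3*(5/2))*(-211) = (15/2)*(-211) = -3165/2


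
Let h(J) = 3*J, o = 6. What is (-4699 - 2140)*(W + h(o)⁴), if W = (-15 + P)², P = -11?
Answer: -722554028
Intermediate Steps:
W = 676 (W = (-15 - 11)² = (-26)² = 676)
(-4699 - 2140)*(W + h(o)⁴) = (-4699 - 2140)*(676 + (3*6)⁴) = -6839*(676 + 18⁴) = -6839*(676 + 104976) = -6839*105652 = -722554028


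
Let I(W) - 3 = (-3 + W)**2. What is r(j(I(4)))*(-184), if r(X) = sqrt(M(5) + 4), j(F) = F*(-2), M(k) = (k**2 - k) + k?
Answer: -184*sqrt(29) ≈ -990.87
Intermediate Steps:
M(k) = k**2
I(W) = 3 + (-3 + W)**2
j(F) = -2*F
r(X) = sqrt(29) (r(X) = sqrt(5**2 + 4) = sqrt(25 + 4) = sqrt(29))
r(j(I(4)))*(-184) = sqrt(29)*(-184) = -184*sqrt(29)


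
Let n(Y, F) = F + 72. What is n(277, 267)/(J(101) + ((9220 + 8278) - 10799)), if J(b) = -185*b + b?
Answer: -339/11885 ≈ -0.028523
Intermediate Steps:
n(Y, F) = 72 + F
J(b) = -184*b
n(277, 267)/(J(101) + ((9220 + 8278) - 10799)) = (72 + 267)/(-184*101 + ((9220 + 8278) - 10799)) = 339/(-18584 + (17498 - 10799)) = 339/(-18584 + 6699) = 339/(-11885) = 339*(-1/11885) = -339/11885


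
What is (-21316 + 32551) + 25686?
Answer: 36921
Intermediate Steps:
(-21316 + 32551) + 25686 = 11235 + 25686 = 36921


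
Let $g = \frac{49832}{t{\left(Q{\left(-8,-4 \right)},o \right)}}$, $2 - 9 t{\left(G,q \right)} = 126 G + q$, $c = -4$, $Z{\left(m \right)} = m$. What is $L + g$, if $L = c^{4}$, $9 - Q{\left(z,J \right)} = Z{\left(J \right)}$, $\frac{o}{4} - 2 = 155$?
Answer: $\frac{16387}{283} \approx 57.905$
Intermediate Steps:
$o = 628$ ($o = 8 + 4 \cdot 155 = 8 + 620 = 628$)
$Q{\left(z,J \right)} = 9 - J$
$t{\left(G,q \right)} = \frac{2}{9} - 14 G - \frac{q}{9}$ ($t{\left(G,q \right)} = \frac{2}{9} - \frac{126 G + q}{9} = \frac{2}{9} - \frac{q + 126 G}{9} = \frac{2}{9} - \left(14 G + \frac{q}{9}\right) = \frac{2}{9} - 14 G - \frac{q}{9}$)
$L = 256$ ($L = \left(-4\right)^{4} = 256$)
$g = - \frac{56061}{283}$ ($g = \frac{49832}{\frac{2}{9} - 14 \left(9 - -4\right) - \frac{628}{9}} = \frac{49832}{\frac{2}{9} - 14 \left(9 + 4\right) - \frac{628}{9}} = \frac{49832}{\frac{2}{9} - 182 - \frac{628}{9}} = \frac{49832}{- \frac{2264}{9}} = 49832 \left(- \frac{9}{2264}\right) = - \frac{56061}{283} \approx -198.1$)
$L + g = 256 - \frac{56061}{283} = \frac{16387}{283}$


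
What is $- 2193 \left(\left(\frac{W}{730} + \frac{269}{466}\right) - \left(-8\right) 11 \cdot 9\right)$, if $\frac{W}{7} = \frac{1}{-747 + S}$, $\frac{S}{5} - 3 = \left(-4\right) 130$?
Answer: $- \frac{8277840358803}{4762520} \approx -1.7381 \cdot 10^{6}$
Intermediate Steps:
$S = -2585$ ($S = 15 + 5 \left(\left(-4\right) 130\right) = 15 + 5 \left(-520\right) = 15 - 2600 = -2585$)
$W = - \frac{1}{476}$ ($W = \frac{7}{-747 - 2585} = \frac{7}{-3332} = 7 \left(- \frac{1}{3332}\right) = - \frac{1}{476} \approx -0.0021008$)
$- 2193 \left(\left(\frac{W}{730} + \frac{269}{466}\right) - \left(-8\right) 11 \cdot 9\right) = - 2193 \left(\left(- \frac{1}{476 \cdot 730} + \frac{269}{466}\right) - \left(-8\right) 11 \cdot 9\right) = - 2193 \left(\left(\left(- \frac{1}{476}\right) \frac{1}{730} + 269 \cdot \frac{1}{466}\right) - \left(-88\right) 9\right) = - 2193 \left(\left(- \frac{1}{347480} + \frac{269}{466}\right) - -792\right) = - 2193 \left(\frac{46735827}{80962840} + 792\right) = \left(-2193\right) \frac{64169305107}{80962840} = - \frac{8277840358803}{4762520}$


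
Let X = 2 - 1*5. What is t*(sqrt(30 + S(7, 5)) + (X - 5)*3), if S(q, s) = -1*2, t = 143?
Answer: -3432 + 286*sqrt(7) ≈ -2675.3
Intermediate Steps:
X = -3 (X = 2 - 5 = -3)
S(q, s) = -2
t*(sqrt(30 + S(7, 5)) + (X - 5)*3) = 143*(sqrt(30 - 2) + (-3 - 5)*3) = 143*(sqrt(28) - 8*3) = 143*(2*sqrt(7) - 24) = 143*(-24 + 2*sqrt(7)) = -3432 + 286*sqrt(7)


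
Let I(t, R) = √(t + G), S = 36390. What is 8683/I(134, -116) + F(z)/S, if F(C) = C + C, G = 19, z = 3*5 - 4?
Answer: 11/18195 + 8683*√17/51 ≈ 701.98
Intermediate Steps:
z = 11 (z = 15 - 4 = 11)
I(t, R) = √(19 + t) (I(t, R) = √(t + 19) = √(19 + t))
F(C) = 2*C
8683/I(134, -116) + F(z)/S = 8683/(√(19 + 134)) + (2*11)/36390 = 8683/(√153) + 22*(1/36390) = 8683/((3*√17)) + 11/18195 = 8683*(√17/51) + 11/18195 = 8683*√17/51 + 11/18195 = 11/18195 + 8683*√17/51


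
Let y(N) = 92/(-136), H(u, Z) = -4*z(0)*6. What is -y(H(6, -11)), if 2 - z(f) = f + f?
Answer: 23/34 ≈ 0.67647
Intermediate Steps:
z(f) = 2 - 2*f (z(f) = 2 - (f + f) = 2 - 2*f)
H(u, Z) = -48 (H(u, Z) = -4*(2 - 2*0)*6 = -4*(2 + 0)*6 = -4*2*6 = -8*6 = -48)
y(N) = -23/34 (y(N) = 92*(-1/136) = -23/34)
-y(H(6, -11)) = -1*(-23/34) = 23/34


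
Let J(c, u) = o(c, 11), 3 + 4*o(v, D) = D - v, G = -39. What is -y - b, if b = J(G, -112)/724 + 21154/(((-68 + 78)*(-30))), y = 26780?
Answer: -5801304029/217200 ≈ -26710.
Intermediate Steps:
o(v, D) = -¾ - v/4 + D/4 (o(v, D) = -¾ + (D - v)/4 = -¾ + (-v/4 + D/4) = -¾ - v/4 + D/4)
J(c, u) = 2 - c/4 (J(c, u) = -¾ - c/4 + (¼)*11 = -¾ - c/4 + 11/4 = 2 - c/4)
b = -15311971/217200 (b = (2 - ¼*(-39))/724 + 21154/(((-68 + 78)*(-30))) = (2 + 39/4)*(1/724) + 21154/((10*(-30))) = (47/4)*(1/724) + 21154/(-300) = 47/2896 + 21154*(-1/300) = 47/2896 - 10577/150 = -15311971/217200 ≈ -70.497)
-y - b = -1*26780 - 1*(-15311971/217200) = -26780 + 15311971/217200 = -5801304029/217200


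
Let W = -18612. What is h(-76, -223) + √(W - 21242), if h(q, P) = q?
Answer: -76 + I*√39854 ≈ -76.0 + 199.63*I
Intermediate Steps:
h(-76, -223) + √(W - 21242) = -76 + √(-18612 - 21242) = -76 + √(-39854) = -76 + I*√39854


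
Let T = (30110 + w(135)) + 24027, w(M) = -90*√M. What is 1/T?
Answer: 54137/2929721269 + 270*√15/2929721269 ≈ 1.8835e-5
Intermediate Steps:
T = 54137 - 270*√15 (T = (30110 - 270*√15) + 24027 = 54137 - 270*√15 ≈ 53091.)
1/T = 1/(54137 - 270*√15)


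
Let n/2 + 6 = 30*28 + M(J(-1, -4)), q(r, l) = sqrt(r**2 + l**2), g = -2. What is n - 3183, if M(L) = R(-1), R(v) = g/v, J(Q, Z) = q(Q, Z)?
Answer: -1511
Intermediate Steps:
q(r, l) = sqrt(l**2 + r**2)
J(Q, Z) = sqrt(Q**2 + Z**2) (J(Q, Z) = sqrt(Z**2 + Q**2) = sqrt(Q**2 + Z**2))
R(v) = -2/v
M(L) = 2 (M(L) = -2/(-1) = -2*(-1) = 2)
n = 1672 (n = -12 + 2*(30*28 + 2) = -12 + 2*(840 + 2) = -12 + 2*842 = -12 + 1684 = 1672)
n - 3183 = 1672 - 3183 = -1511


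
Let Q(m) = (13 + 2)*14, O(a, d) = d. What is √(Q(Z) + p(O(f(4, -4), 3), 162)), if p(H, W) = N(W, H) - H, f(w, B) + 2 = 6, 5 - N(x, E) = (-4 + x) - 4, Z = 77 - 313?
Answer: √58 ≈ 7.6158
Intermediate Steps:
Z = -236
N(x, E) = 13 - x (N(x, E) = 5 - ((-4 + x) - 4) = 5 - (-8 + x) = 5 + (8 - x) = 13 - x)
f(w, B) = 4 (f(w, B) = -2 + 6 = 4)
p(H, W) = 13 - H - W (p(H, W) = (13 - W) - H = 13 - H - W)
Q(m) = 210 (Q(m) = 15*14 = 210)
√(Q(Z) + p(O(f(4, -4), 3), 162)) = √(210 + (13 - 1*3 - 1*162)) = √(210 + (13 - 3 - 162)) = √(210 - 152) = √58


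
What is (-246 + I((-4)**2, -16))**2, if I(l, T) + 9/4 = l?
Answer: 863041/16 ≈ 53940.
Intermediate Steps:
I(l, T) = -9/4 + l
(-246 + I((-4)**2, -16))**2 = (-246 + (-9/4 + (-4)**2))**2 = (-246 + (-9/4 + 16))**2 = (-246 + 55/4)**2 = (-929/4)**2 = 863041/16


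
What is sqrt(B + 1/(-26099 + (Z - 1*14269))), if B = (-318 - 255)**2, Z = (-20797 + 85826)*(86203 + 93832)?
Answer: 2*sqrt(11250564010153724730315002)/11707455647 ≈ 573.00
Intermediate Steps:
Z = 11707496015 (Z = 65029*180035 = 11707496015)
B = 328329 (B = (-573)**2 = 328329)
sqrt(B + 1/(-26099 + (Z - 1*14269))) = sqrt(328329 + 1/(-26099 + (11707496015 - 1*14269))) = sqrt(328329 + 1/(-26099 + (11707496015 - 14269))) = sqrt(328329 + 1/(-26099 + 11707481746)) = sqrt(328329 + 1/11707455647) = sqrt(3843897205123864/11707455647) = 2*sqrt(11250564010153724730315002)/11707455647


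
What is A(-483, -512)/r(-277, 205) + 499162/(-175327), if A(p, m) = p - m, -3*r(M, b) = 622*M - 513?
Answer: -86243434285/30297732889 ≈ -2.8465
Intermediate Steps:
r(M, b) = 171 - 622*M/3 (r(M, b) = -(622*M - 513)/3 = -(-513 + 622*M)/3 = 171 - 622*M/3)
A(-483, -512)/r(-277, 205) + 499162/(-175327) = (-483 - 1*(-512))/(171 - 622/3*(-277)) + 499162/(-175327) = (-483 + 512)/(171 + 172294/3) + 499162*(-1/175327) = 29/(172807/3) - 499162/175327 = 29*(3/172807) - 499162/175327 = 87/172807 - 499162/175327 = -86243434285/30297732889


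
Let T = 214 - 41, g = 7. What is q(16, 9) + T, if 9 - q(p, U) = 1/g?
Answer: 1273/7 ≈ 181.86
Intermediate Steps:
T = 173
q(p, U) = 62/7 (q(p, U) = 9 - 1/7 = 9 - 1*⅐ = 9 - ⅐ = 62/7)
q(16, 9) + T = 62/7 + 173 = 1273/7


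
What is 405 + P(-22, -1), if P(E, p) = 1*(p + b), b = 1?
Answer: 405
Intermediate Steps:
P(E, p) = 1 + p (P(E, p) = 1*(p + 1) = 1*(1 + p) = 1 + p)
405 + P(-22, -1) = 405 + (1 - 1) = 405 + 0 = 405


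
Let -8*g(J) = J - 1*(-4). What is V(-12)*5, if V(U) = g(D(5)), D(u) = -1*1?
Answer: -15/8 ≈ -1.8750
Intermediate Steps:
D(u) = -1
g(J) = -½ - J/8 (g(J) = -(J - 1*(-4))/8 = -(J + 4)/8 = -(4 + J)/8 = -½ - J/8)
V(U) = -3/8 (V(U) = -½ - ⅛*(-1) = -½ + ⅛ = -3/8)
V(-12)*5 = -3/8*5 = -15/8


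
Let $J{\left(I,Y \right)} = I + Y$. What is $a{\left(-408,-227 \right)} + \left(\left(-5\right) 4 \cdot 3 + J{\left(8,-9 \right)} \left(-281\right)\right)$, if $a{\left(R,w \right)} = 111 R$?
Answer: $-45067$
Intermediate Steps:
$a{\left(-408,-227 \right)} + \left(\left(-5\right) 4 \cdot 3 + J{\left(8,-9 \right)} \left(-281\right)\right) = 111 \left(-408\right) + \left(\left(-5\right) 4 \cdot 3 + \left(8 - 9\right) \left(-281\right)\right) = -45288 - -221 = -45288 + \left(-60 + 281\right) = -45288 + 221 = -45067$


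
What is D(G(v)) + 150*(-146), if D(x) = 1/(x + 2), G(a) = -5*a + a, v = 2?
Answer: -131401/6 ≈ -21900.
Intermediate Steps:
G(a) = -4*a
D(x) = 1/(2 + x)
D(G(v)) + 150*(-146) = 1/(2 - 4*2) + 150*(-146) = 1/(2 - 8) - 21900 = 1/(-6) - 21900 = -⅙ - 21900 = -131401/6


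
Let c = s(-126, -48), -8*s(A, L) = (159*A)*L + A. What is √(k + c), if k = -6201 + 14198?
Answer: I*√448765/2 ≈ 334.95*I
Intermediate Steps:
s(A, L) = -A/8 - 159*A*L/8 (s(A, L) = -((159*A)*L + A)/8 = -(159*A*L + A)/8 = -(A + 159*A*L)/8 = -A/8 - 159*A*L/8)
c = -480753/4 (c = -⅛*(-126)*(1 + 159*(-48)) = -⅛*(-126)*(1 - 7632) = -⅛*(-126)*(-7631) = -480753/4 ≈ -1.2019e+5)
k = 7997
√(k + c) = √(7997 - 480753/4) = √(-448765/4) = I*√448765/2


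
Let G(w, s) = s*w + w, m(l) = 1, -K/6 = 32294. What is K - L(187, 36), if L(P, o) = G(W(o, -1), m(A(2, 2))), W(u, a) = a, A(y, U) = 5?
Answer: -193762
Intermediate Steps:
K = -193764 (K = -6*32294 = -193764)
G(w, s) = w + s*w
L(P, o) = -2 (L(P, o) = -(1 + 1) = -1*2 = -2)
K - L(187, 36) = -193764 - 1*(-2) = -193764 + 2 = -193762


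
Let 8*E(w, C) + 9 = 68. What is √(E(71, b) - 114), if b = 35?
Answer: I*√1706/4 ≈ 10.326*I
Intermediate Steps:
E(w, C) = 59/8 (E(w, C) = -9/8 + (⅛)*68 = -9/8 + 17/2 = 59/8)
√(E(71, b) - 114) = √(59/8 - 114) = √(-853/8) = I*√1706/4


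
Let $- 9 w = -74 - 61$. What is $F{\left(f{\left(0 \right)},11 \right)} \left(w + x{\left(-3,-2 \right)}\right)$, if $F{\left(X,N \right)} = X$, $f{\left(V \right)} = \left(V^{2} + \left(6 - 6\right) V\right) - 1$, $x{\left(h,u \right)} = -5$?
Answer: $-10$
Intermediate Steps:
$f{\left(V \right)} = -1 + V^{2}$ ($f{\left(V \right)} = \left(V^{2} + \left(6 - 6\right) V\right) - 1 = \left(V^{2} + 0 V\right) - 1 = \left(V^{2} + 0\right) - 1 = V^{2} - 1 = -1 + V^{2}$)
$w = 15$ ($w = - \frac{-74 - 61}{9} = \left(- \frac{1}{9}\right) \left(-135\right) = 15$)
$F{\left(f{\left(0 \right)},11 \right)} \left(w + x{\left(-3,-2 \right)}\right) = \left(-1 + 0^{2}\right) \left(15 - 5\right) = \left(-1 + 0\right) 10 = \left(-1\right) 10 = -10$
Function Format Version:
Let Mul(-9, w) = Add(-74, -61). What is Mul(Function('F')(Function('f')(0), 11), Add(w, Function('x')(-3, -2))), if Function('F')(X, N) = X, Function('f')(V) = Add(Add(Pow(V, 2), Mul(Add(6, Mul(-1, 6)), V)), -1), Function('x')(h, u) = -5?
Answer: -10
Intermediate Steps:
Function('f')(V) = Add(-1, Pow(V, 2)) (Function('f')(V) = Add(Add(Pow(V, 2), Mul(Add(6, -6), V)), -1) = Add(Add(Pow(V, 2), Mul(0, V)), -1) = Add(Add(Pow(V, 2), 0), -1) = Add(Pow(V, 2), -1) = Add(-1, Pow(V, 2)))
w = 15 (w = Mul(Rational(-1, 9), Add(-74, -61)) = Mul(Rational(-1, 9), -135) = 15)
Mul(Function('F')(Function('f')(0), 11), Add(w, Function('x')(-3, -2))) = Mul(Add(-1, Pow(0, 2)), Add(15, -5)) = Mul(Add(-1, 0), 10) = Mul(-1, 10) = -10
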